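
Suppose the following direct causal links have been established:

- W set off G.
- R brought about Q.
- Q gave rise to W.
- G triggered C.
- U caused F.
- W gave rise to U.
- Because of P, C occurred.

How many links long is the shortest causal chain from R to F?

4

Shortest chain: R → Q → W → U → F.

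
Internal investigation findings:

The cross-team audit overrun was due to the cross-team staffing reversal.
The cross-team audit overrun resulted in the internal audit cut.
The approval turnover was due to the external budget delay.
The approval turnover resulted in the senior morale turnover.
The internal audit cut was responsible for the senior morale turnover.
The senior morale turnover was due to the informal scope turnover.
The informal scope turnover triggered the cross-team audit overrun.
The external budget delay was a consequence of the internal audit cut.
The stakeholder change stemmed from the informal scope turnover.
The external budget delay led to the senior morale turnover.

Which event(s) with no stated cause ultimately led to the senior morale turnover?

the cross-team staffing reversal, the informal scope turnover

Tracing upstream from the senior morale turnover: the senior morale turnover ← the informal scope turnover.
A separate upstream branch: the senior morale turnover ← the internal audit cut ← the cross-team audit overrun ← the cross-team staffing reversal.
Each of those chain origins has no stated cause.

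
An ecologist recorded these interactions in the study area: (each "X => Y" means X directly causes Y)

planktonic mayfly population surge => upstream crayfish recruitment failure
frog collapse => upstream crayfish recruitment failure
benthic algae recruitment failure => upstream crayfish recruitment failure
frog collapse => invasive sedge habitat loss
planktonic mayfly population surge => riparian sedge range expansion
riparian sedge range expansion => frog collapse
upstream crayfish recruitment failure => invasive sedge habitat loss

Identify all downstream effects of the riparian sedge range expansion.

Direct effects: the frog collapse.
2 steps out: the upstream crayfish recruitment failure, the invasive sedge habitat loss.
Not reachable from it: the planktonic mayfly population surge, the benthic algae recruitment failure.

the frog collapse, the invasive sedge habitat loss, the upstream crayfish recruitment failure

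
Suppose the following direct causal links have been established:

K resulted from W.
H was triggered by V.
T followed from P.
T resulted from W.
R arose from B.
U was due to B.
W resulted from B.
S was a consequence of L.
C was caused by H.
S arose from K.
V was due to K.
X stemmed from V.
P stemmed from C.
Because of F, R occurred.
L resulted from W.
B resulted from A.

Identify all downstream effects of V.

Direct effects: H, X.
2 steps out: C.
3 steps out: P.
4 steps out: T.
Not reachable from it: A, B, W, K, L, R, S, U, F.

C, H, P, T, X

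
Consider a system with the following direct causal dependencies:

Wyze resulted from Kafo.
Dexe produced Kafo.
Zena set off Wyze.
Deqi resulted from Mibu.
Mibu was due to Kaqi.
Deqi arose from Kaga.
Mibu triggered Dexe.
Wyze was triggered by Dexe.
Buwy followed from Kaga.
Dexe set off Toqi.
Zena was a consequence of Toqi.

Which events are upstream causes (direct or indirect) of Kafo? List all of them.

Immediate cause of Kafo: Dexe.
Further upstream: Kaqi, Mibu.

Dexe, Kaqi, Mibu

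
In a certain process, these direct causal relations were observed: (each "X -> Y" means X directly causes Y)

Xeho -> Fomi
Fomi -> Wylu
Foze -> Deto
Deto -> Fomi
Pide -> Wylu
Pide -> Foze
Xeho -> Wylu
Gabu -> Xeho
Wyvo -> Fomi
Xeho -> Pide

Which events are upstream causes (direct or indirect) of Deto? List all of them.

Immediate cause of Deto: Foze.
Further upstream: Gabu, Xeho, Pide.

Foze, Gabu, Pide, Xeho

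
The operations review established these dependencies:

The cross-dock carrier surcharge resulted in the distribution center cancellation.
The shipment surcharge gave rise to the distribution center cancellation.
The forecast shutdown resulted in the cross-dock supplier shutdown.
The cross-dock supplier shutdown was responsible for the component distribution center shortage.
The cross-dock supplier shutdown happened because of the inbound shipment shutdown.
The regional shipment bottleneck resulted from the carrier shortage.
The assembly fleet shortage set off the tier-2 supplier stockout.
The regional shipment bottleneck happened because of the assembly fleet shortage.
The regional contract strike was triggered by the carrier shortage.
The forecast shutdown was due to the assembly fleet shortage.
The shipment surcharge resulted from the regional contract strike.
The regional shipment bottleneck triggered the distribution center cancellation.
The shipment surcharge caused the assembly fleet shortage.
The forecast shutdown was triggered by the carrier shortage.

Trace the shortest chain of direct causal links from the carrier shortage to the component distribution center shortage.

the carrier shortage → the forecast shutdown → the cross-dock supplier shutdown → the component distribution center shortage

the carrier shortage → the forecast shutdown
the forecast shutdown → the cross-dock supplier shutdown
the cross-dock supplier shutdown → the component distribution center shortage
Length: 3 steps.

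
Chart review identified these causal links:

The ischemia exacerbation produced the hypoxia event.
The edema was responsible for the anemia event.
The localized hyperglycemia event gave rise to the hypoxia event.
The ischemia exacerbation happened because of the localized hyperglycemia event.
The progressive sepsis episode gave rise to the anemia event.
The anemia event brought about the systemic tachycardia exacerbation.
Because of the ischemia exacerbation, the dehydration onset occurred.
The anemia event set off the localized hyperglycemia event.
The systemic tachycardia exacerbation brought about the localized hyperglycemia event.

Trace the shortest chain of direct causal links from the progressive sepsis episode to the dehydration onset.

the progressive sepsis episode → the anemia event
the anemia event → the localized hyperglycemia event
the localized hyperglycemia event → the ischemia exacerbation
the ischemia exacerbation → the dehydration onset
Length: 4 steps.

the progressive sepsis episode → the anemia event → the localized hyperglycemia event → the ischemia exacerbation → the dehydration onset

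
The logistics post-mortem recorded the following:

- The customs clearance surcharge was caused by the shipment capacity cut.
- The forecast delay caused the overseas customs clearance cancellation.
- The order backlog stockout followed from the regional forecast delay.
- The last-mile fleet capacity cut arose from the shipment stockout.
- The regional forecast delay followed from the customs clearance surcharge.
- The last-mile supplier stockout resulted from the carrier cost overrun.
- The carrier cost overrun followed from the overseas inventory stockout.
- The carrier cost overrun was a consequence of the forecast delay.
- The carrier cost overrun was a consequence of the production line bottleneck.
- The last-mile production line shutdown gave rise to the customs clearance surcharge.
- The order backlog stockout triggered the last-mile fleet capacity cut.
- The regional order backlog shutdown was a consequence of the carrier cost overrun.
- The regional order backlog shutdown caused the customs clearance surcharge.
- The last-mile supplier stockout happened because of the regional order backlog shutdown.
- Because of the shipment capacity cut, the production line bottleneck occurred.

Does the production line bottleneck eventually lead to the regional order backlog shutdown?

There is a causal chain: the production line bottleneck → the carrier cost overrun → the regional order backlog shutdown.

Yes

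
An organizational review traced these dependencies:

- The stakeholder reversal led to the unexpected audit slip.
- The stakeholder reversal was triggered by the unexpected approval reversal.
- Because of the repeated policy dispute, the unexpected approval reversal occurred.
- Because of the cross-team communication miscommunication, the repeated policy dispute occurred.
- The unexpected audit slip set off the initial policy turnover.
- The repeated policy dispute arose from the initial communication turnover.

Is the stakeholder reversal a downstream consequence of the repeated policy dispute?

There is a causal chain: the repeated policy dispute → the unexpected approval reversal → the stakeholder reversal.

Yes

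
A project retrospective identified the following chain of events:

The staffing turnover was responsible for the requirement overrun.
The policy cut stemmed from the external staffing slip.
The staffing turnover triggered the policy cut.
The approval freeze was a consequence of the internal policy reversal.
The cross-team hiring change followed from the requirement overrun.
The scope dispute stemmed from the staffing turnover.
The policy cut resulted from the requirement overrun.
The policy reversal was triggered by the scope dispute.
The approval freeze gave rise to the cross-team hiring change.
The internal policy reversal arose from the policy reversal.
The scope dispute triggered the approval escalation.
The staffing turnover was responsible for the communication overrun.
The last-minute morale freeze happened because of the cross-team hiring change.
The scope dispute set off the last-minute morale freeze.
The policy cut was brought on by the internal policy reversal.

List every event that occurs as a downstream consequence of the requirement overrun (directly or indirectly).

the cross-team hiring change, the last-minute morale freeze, the policy cut

Direct effects: the cross-team hiring change, the policy cut.
2 steps out: the last-minute morale freeze.
Not reachable from it: the staffing turnover, the communication overrun, the scope dispute, the policy reversal, the external staffing slip, the internal policy reversal, the approval escalation, the approval freeze.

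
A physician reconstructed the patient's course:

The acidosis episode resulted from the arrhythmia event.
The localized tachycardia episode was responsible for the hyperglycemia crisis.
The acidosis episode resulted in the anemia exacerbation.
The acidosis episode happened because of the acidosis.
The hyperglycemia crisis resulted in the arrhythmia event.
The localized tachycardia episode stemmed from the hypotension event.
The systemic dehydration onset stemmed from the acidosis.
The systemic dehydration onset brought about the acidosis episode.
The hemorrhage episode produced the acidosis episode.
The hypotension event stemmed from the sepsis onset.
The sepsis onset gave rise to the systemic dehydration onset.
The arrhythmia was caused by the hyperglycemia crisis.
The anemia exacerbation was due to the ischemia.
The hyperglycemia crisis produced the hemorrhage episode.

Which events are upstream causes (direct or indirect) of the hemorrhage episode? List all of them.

Immediate cause of the hemorrhage episode: the hyperglycemia crisis.
Further upstream: the sepsis onset, the hypotension event, the localized tachycardia episode.

the hyperglycemia crisis, the hypotension event, the localized tachycardia episode, the sepsis onset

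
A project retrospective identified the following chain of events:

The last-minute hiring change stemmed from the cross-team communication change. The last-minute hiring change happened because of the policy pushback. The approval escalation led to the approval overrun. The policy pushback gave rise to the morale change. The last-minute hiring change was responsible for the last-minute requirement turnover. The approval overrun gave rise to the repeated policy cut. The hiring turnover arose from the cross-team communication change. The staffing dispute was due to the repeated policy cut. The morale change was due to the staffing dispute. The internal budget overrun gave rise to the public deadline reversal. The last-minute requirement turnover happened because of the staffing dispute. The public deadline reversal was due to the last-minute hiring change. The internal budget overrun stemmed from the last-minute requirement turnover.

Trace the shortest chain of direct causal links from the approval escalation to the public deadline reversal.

the approval escalation → the approval overrun → the repeated policy cut → the staffing dispute → the last-minute requirement turnover → the internal budget overrun → the public deadline reversal

the approval escalation → the approval overrun
the approval overrun → the repeated policy cut
the repeated policy cut → the staffing dispute
the staffing dispute → the last-minute requirement turnover
the last-minute requirement turnover → the internal budget overrun
the internal budget overrun → the public deadline reversal
Length: 6 steps.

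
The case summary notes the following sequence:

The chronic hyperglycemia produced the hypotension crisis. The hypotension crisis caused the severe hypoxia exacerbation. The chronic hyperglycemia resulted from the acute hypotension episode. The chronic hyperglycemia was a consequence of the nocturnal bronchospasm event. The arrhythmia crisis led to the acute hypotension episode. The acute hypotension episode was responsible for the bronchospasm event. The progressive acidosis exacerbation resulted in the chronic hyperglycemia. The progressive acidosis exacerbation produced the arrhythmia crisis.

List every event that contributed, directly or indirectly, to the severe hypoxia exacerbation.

Immediate cause of the severe hypoxia exacerbation: the hypotension crisis.
Further upstream: the progressive acidosis exacerbation, the arrhythmia crisis, the nocturnal bronchospasm event, the acute hypotension episode, the chronic hyperglycemia.

the acute hypotension episode, the arrhythmia crisis, the chronic hyperglycemia, the hypotension crisis, the nocturnal bronchospasm event, the progressive acidosis exacerbation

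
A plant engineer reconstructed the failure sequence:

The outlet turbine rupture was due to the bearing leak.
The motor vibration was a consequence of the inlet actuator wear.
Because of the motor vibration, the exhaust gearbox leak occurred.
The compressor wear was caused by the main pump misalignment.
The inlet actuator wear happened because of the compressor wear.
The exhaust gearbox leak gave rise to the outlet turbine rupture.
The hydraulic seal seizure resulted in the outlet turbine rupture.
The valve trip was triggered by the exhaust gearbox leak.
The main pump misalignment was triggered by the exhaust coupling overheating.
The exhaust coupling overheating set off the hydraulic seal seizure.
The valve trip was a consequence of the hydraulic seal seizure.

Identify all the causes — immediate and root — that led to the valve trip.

the compressor wear, the exhaust coupling overheating, the exhaust gearbox leak, the hydraulic seal seizure, the inlet actuator wear, the main pump misalignment, the motor vibration

Immediate causes of the valve trip: the exhaust gearbox leak, the hydraulic seal seizure.
Further upstream: the exhaust coupling overheating, the main pump misalignment, the compressor wear, the inlet actuator wear, the motor vibration.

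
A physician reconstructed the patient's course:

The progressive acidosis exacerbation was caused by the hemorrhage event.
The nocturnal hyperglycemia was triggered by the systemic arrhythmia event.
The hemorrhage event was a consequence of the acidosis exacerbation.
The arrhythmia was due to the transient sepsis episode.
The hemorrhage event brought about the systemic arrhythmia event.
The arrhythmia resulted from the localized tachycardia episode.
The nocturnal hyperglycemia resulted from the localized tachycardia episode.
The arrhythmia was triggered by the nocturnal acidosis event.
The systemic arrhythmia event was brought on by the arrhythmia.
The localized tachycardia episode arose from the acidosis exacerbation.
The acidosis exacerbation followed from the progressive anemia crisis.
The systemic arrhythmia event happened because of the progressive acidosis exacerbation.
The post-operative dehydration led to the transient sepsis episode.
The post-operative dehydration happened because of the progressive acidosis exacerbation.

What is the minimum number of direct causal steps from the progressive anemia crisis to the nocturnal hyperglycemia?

3

Shortest chain: the progressive anemia crisis → the acidosis exacerbation → the localized tachycardia episode → the nocturnal hyperglycemia.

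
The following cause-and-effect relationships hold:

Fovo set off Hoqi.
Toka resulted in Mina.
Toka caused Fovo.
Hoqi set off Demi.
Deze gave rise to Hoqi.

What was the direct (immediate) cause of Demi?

Upstream contributors include Toka, Fovo, Deze, but only Hoqi feeds directly into Demi.

Hoqi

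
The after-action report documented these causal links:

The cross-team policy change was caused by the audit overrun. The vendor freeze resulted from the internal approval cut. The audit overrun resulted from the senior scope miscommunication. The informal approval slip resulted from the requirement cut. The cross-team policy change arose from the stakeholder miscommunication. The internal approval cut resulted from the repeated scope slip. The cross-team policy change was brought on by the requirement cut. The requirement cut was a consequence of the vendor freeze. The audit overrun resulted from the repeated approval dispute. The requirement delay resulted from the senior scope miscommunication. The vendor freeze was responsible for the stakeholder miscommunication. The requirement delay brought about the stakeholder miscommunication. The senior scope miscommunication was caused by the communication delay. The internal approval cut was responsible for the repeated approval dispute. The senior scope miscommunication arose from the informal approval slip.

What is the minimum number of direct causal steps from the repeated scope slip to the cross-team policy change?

4

Shortest chain: the repeated scope slip → the internal approval cut → the vendor freeze → the requirement cut → the cross-team policy change.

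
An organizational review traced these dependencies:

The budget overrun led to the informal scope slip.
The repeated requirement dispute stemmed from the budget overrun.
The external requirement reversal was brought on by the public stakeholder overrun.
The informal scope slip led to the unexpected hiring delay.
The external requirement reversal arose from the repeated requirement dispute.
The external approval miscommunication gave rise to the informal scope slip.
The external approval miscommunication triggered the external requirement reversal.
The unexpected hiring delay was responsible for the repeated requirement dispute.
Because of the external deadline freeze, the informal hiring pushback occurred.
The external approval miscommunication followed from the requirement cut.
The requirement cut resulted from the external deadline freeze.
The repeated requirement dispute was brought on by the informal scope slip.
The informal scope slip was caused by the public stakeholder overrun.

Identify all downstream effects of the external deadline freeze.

the external approval miscommunication, the external requirement reversal, the informal hiring pushback, the informal scope slip, the repeated requirement dispute, the requirement cut, the unexpected hiring delay

Direct effects: the requirement cut, the informal hiring pushback.
2 steps out: the external approval miscommunication.
3 steps out: the informal scope slip, the external requirement reversal.
4 steps out: the unexpected hiring delay, the repeated requirement dispute.
Not reachable from it: the budget overrun, the public stakeholder overrun.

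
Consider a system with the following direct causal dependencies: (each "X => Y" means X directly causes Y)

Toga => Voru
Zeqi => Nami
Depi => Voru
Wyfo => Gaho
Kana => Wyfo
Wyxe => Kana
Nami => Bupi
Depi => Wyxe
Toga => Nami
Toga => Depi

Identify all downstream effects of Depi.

Gaho, Kana, Voru, Wyfo, Wyxe

Direct effects: Wyxe, Voru.
2 steps out: Kana.
3 steps out: Wyfo.
4 steps out: Gaho.
Not reachable from it: Toga, Nami, Bupi, Zeqi.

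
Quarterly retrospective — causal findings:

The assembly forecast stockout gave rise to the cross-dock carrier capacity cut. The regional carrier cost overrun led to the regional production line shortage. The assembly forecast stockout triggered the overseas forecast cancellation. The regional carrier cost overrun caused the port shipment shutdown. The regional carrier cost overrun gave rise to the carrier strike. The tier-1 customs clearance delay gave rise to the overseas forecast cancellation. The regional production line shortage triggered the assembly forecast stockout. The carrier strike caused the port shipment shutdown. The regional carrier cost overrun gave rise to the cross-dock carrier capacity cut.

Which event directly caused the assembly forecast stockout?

Upstream contributors include the regional carrier cost overrun, but only the regional production line shortage feeds directly into the assembly forecast stockout.

the regional production line shortage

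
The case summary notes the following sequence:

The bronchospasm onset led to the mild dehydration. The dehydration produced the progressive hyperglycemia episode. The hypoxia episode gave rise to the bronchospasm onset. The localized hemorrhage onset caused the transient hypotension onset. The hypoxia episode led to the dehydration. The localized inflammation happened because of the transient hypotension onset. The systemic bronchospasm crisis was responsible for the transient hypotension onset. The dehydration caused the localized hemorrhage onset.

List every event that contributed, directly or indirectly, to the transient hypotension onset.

the dehydration, the hypoxia episode, the localized hemorrhage onset, the systemic bronchospasm crisis

Immediate causes of the transient hypotension onset: the localized hemorrhage onset, the systemic bronchospasm crisis.
Further upstream: the hypoxia episode, the dehydration.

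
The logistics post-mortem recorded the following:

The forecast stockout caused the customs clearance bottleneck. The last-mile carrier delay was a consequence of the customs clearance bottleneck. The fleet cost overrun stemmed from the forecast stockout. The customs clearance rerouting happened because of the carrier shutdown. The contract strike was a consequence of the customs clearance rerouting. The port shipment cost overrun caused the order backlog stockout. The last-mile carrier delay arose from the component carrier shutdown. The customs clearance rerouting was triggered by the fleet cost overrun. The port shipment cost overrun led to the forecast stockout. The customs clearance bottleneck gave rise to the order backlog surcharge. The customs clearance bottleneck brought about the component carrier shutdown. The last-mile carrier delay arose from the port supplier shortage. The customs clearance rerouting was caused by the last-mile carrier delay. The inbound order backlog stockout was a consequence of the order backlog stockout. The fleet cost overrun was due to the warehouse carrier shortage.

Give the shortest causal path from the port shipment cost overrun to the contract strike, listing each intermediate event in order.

the port shipment cost overrun → the forecast stockout → the fleet cost overrun → the customs clearance rerouting → the contract strike

the port shipment cost overrun → the forecast stockout
the forecast stockout → the fleet cost overrun
the fleet cost overrun → the customs clearance rerouting
the customs clearance rerouting → the contract strike
Length: 4 steps.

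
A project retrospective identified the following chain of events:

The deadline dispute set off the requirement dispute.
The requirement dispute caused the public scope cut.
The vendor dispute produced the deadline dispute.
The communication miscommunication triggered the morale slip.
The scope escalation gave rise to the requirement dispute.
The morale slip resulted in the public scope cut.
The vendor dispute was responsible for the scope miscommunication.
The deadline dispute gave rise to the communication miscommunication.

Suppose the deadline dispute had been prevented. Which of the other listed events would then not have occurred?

the communication miscommunication, the morale slip

Downstream of the deadline dispute: the requirement dispute, the communication miscommunication, the morale slip, the public scope cut.
Of those, still caused via another path: the requirement dispute, the public scope cut.
The remainder have no surviving cause.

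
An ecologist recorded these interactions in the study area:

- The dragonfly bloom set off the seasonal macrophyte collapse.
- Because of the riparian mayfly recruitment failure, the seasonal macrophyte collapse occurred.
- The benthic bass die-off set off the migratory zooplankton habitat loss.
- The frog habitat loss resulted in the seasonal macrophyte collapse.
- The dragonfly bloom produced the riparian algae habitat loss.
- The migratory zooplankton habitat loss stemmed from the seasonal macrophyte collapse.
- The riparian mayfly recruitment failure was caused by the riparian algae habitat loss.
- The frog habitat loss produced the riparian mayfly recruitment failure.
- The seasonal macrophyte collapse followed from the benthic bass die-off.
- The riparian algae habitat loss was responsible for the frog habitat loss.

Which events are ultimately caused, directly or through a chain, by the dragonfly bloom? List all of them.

Direct effects: the riparian algae habitat loss, the seasonal macrophyte collapse.
2 steps out: the frog habitat loss, the riparian mayfly recruitment failure, the migratory zooplankton habitat loss.
Not reachable from it: the benthic bass die-off.

the frog habitat loss, the migratory zooplankton habitat loss, the riparian algae habitat loss, the riparian mayfly recruitment failure, the seasonal macrophyte collapse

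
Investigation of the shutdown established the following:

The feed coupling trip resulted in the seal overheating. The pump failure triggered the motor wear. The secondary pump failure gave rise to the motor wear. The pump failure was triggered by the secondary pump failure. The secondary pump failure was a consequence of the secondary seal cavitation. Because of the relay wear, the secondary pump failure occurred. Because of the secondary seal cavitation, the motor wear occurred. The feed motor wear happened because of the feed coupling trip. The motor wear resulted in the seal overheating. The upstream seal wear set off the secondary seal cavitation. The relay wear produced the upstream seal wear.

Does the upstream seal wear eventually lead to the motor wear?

There is a causal chain: the upstream seal wear → the secondary seal cavitation → the motor wear.

Yes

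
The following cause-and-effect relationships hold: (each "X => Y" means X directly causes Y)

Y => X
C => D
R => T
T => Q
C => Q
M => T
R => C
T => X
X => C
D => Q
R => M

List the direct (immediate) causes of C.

R, X

Upstream contributors include M, T, Y, but only R, X feed directly into C.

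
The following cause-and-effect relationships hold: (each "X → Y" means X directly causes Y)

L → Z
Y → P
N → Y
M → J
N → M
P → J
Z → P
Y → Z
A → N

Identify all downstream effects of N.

J, M, P, Y, Z

Direct effects: Y, M.
2 steps out: Z, P, J.
Not reachable from it: A, L.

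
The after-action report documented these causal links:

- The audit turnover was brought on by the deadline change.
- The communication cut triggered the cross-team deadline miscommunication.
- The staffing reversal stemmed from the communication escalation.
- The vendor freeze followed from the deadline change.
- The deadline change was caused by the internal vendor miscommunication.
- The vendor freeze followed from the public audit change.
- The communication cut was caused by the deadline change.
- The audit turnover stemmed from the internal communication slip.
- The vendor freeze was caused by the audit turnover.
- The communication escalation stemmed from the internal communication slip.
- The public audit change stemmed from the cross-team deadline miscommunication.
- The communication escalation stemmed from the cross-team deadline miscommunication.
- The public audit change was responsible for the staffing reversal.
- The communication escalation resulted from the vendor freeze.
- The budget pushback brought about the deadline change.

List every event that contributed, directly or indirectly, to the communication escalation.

Immediate causes of the communication escalation: the internal communication slip, the cross-team deadline miscommunication, the vendor freeze.
Further upstream: the budget pushback, the internal vendor miscommunication, the deadline change, the communication cut, the audit turnover, the public audit change.

the audit turnover, the budget pushback, the communication cut, the cross-team deadline miscommunication, the deadline change, the internal communication slip, the internal vendor miscommunication, the public audit change, the vendor freeze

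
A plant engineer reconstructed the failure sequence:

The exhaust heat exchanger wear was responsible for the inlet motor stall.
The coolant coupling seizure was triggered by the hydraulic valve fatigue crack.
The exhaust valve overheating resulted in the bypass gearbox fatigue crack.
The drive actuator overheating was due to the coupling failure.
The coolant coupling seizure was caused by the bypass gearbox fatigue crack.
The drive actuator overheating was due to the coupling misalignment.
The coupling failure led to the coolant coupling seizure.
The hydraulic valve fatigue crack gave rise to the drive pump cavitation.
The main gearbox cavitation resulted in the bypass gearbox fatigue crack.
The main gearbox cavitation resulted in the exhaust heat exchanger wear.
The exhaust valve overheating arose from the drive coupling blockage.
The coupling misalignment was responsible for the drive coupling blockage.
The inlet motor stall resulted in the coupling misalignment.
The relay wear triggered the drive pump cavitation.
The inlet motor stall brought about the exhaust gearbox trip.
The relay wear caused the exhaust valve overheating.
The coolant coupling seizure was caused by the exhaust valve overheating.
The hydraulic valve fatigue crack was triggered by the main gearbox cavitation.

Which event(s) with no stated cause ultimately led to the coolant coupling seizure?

the coupling failure, the main gearbox cavitation, the relay wear

Tracing upstream from the coolant coupling seizure: the coolant coupling seizure ← the hydraulic valve fatigue crack ← the main gearbox cavitation.
A separate upstream branch: the coolant coupling seizure ← the exhaust valve overheating ← the relay wear.
A separate upstream branch: the coolant coupling seizure ← the coupling failure.
Each of those chain origins has no stated cause.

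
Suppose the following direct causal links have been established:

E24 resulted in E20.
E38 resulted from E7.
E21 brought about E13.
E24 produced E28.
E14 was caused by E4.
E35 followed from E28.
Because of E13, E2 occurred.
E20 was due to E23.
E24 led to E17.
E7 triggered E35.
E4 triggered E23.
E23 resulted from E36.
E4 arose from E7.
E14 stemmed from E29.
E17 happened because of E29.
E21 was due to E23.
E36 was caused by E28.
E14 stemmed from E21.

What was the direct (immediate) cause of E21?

E23

Upstream contributors include E7, E24, E28, E4, E36, but only E23 feeds directly into E21.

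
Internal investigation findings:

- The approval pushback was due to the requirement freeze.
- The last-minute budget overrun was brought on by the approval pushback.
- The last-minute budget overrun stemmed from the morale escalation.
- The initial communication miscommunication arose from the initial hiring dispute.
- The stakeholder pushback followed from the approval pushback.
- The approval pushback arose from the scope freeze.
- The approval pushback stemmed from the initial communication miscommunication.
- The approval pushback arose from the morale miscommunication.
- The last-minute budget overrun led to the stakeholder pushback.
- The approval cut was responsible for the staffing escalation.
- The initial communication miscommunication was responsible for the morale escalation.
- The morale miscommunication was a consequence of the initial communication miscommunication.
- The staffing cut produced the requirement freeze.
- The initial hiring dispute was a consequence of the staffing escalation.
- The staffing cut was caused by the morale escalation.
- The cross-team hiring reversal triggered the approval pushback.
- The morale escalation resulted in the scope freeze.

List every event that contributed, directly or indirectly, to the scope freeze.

Immediate cause of the scope freeze: the morale escalation.
Further upstream: the approval cut, the staffing escalation, the initial hiring dispute, the initial communication miscommunication.

the approval cut, the initial communication miscommunication, the initial hiring dispute, the morale escalation, the staffing escalation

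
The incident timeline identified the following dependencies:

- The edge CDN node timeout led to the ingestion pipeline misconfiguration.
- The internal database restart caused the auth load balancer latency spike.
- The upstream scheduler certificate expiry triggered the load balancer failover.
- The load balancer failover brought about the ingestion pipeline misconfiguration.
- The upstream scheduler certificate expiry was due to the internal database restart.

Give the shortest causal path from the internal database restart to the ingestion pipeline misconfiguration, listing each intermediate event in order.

the internal database restart → the upstream scheduler certificate expiry
the upstream scheduler certificate expiry → the load balancer failover
the load balancer failover → the ingestion pipeline misconfiguration
Length: 3 steps.

the internal database restart → the upstream scheduler certificate expiry → the load balancer failover → the ingestion pipeline misconfiguration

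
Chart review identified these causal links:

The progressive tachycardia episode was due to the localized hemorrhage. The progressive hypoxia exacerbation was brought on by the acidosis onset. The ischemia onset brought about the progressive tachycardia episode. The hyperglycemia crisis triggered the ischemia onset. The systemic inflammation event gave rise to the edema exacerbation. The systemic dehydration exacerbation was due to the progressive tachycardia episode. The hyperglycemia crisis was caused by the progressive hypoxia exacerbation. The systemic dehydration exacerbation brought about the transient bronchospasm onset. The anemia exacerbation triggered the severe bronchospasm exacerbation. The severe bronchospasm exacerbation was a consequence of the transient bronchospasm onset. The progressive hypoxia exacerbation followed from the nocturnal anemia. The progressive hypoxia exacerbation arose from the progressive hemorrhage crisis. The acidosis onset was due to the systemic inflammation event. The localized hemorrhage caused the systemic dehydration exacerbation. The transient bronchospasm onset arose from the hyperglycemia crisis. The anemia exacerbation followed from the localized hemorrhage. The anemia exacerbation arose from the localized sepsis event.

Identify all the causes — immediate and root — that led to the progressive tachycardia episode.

Immediate causes of the progressive tachycardia episode: the ischemia onset, the localized hemorrhage.
Further upstream: the systemic inflammation event, the acidosis onset, the nocturnal anemia, the progressive hemorrhage crisis, the progressive hypoxia exacerbation, the hyperglycemia crisis.

the acidosis onset, the hyperglycemia crisis, the ischemia onset, the localized hemorrhage, the nocturnal anemia, the progressive hemorrhage crisis, the progressive hypoxia exacerbation, the systemic inflammation event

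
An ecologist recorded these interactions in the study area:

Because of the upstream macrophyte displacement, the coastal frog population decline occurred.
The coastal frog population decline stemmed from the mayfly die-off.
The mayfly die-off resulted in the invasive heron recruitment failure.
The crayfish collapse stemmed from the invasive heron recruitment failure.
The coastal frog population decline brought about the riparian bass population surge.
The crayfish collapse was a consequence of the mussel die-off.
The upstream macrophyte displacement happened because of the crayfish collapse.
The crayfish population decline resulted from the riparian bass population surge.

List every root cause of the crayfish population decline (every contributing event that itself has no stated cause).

Tracing upstream from the crayfish population decline: the crayfish population decline ← the riparian bass population surge ← the coastal frog population decline ← the mayfly die-off.
A separate upstream branch: the crayfish population decline ← the riparian bass population surge ← the coastal frog population decline ← the upstream macrophyte displacement ← the crayfish collapse ← the mussel die-off.
Each of those chain origins has no stated cause.

the mayfly die-off, the mussel die-off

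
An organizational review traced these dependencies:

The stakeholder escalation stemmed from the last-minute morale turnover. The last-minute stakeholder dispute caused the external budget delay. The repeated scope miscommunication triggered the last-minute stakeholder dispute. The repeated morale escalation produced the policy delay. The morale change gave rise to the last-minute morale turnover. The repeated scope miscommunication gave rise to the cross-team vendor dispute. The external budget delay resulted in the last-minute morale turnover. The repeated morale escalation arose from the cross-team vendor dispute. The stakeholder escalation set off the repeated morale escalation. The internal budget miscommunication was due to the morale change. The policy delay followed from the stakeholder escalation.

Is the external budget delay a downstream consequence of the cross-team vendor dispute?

The cross-team vendor dispute leads to the repeated morale escalation, the policy delay; the external budget delay is not among them.

No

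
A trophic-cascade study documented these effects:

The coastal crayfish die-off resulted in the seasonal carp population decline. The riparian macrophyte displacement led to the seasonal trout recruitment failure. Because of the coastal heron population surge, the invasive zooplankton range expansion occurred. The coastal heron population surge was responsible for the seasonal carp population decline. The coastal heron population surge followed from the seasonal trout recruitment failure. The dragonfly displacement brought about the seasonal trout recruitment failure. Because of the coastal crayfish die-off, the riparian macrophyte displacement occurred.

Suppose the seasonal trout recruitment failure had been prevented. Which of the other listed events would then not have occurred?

the coastal heron population surge, the invasive zooplankton range expansion

Downstream of the seasonal trout recruitment failure: the coastal heron population surge, the seasonal carp population decline, the invasive zooplankton range expansion.
Of those, still caused via another path: the seasonal carp population decline.
The remainder have no surviving cause.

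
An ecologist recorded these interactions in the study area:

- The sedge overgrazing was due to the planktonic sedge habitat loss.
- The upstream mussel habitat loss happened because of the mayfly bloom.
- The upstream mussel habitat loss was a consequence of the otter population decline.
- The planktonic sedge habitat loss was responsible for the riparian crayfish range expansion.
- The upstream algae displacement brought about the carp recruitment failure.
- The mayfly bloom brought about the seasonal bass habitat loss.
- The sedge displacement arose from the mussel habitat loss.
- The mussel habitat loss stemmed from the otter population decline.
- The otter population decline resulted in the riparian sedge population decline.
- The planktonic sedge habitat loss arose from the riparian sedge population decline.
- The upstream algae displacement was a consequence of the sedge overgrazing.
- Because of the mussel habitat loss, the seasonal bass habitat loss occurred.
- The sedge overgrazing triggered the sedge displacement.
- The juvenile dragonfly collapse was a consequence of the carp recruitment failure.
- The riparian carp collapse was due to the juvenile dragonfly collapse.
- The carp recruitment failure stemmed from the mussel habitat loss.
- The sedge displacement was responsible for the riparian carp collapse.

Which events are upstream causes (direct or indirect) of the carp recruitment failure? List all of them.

Immediate causes of the carp recruitment failure: the mussel habitat loss, the upstream algae displacement.
Further upstream: the otter population decline, the riparian sedge population decline, the planktonic sedge habitat loss, the sedge overgrazing.

the mussel habitat loss, the otter population decline, the planktonic sedge habitat loss, the riparian sedge population decline, the sedge overgrazing, the upstream algae displacement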